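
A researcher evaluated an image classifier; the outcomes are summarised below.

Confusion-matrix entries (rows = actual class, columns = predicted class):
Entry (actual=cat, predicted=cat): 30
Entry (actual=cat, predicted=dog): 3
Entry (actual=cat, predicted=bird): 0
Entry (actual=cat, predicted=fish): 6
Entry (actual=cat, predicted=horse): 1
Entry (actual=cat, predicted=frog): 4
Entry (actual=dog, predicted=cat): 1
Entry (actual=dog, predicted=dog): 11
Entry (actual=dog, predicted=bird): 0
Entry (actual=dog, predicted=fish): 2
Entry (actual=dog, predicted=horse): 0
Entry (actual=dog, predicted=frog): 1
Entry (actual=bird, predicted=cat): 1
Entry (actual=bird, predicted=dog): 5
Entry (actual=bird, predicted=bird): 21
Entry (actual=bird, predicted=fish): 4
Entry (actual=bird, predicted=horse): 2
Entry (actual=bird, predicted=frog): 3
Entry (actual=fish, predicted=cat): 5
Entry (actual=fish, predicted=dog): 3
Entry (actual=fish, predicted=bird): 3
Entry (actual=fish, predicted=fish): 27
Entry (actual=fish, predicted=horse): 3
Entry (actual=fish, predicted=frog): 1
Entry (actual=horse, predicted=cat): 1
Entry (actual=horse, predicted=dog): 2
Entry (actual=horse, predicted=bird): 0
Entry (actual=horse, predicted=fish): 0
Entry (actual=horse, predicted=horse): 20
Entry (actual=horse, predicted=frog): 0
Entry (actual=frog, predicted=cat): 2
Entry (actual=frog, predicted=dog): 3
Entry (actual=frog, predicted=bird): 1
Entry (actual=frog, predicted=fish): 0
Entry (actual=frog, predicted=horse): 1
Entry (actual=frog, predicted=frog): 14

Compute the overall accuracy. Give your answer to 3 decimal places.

Accuracy = trace / total = (30+11+21+27+20+14=123) / 181 = 123/181 = 0.680

0.680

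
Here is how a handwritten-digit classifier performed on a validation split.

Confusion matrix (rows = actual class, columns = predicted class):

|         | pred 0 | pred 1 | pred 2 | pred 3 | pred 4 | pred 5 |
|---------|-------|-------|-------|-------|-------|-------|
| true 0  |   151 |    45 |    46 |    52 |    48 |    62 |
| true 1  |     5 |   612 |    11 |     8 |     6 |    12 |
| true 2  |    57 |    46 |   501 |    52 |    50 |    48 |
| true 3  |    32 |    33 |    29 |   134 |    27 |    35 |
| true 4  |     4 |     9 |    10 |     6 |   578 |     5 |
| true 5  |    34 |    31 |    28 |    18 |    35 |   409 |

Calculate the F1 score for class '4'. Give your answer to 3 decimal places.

One-vs-rest for '4': TP = diagonal; FP = other classes predicted '4'; FN = '4' predicted as other.
F1 score = 2·TP/(2·TP+FP+FN).
4: TP=578, FP=48+6+50+27+35=166, FN=4+9+10+6+5=34 → 1156/1356 = 0.8525

0.853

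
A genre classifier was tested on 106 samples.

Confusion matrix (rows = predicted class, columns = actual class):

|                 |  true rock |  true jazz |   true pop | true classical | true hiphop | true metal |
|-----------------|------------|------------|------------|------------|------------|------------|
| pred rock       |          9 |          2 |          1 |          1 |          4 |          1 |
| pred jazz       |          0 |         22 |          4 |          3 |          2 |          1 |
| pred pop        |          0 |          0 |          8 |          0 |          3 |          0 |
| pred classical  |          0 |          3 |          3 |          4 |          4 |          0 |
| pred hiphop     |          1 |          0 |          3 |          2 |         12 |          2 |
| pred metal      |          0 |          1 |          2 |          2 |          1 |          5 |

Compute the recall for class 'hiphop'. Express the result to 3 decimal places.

One-vs-rest for 'hiphop': TP = diagonal; FP = other classes predicted 'hiphop'; FN = 'hiphop' predicted as other.
recall = TP/(TP+FN).
hiphop: TP=12, FN=4+2+3+4+1=14 → 12/26 = 0.4615

0.462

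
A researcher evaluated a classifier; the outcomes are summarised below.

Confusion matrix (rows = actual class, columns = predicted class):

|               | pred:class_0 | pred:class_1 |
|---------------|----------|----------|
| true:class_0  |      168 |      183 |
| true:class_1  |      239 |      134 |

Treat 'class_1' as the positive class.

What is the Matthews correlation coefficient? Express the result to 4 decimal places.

MCC = (TP·TN − FP·FN) / √((TP+FP)(TP+FN)(TN+FP)(TN+FN))
Numerator = 134·168 − 183·239 = -21225
Denominator = √(317·373·351·407) = √16891554537 = 129967.5134
MCC = -21225 / 129967.5134 = -0.1633

-0.1633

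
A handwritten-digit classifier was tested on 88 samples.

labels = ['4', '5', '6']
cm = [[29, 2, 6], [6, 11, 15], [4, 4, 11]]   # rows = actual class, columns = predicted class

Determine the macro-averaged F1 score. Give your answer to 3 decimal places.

0.548

Per-class F1 score (2·TP/(2·TP+FP+FN)):
  4: TP=29, FP=6+4=10, FN=2+6=8 → 58/76 = 0.7632
  5: TP=11, FP=2+4=6, FN=6+15=21 → 22/49 = 0.4490
  6: TP=11, FP=6+15=21, FN=4+4=8 → 22/51 = 0.4314
Macro-F1 score = mean = (0.7632 + 0.4490 + 0.4314) / 3 = 0.548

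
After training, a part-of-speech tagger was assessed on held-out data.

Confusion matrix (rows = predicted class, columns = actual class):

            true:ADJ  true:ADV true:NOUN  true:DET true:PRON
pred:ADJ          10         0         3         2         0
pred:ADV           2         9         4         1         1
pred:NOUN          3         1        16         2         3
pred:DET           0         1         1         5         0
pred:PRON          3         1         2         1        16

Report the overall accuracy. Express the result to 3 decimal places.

Accuracy = trace / total = (10+9+16+5+16=56) / 87 = 56/87 = 0.644

0.644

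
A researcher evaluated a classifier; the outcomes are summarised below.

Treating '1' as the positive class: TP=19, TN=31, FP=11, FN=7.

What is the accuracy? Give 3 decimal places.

0.735

Accuracy = (TP+TN)/N = (19+31)/68 = 0.735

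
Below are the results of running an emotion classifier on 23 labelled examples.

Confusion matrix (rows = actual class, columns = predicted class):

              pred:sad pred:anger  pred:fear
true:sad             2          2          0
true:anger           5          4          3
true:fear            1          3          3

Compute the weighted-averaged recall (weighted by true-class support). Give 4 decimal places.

0.3913

Per-class recall (TP/(TP+FN)):
  sad: TP=2, FN=2+0=2 → 2/4 = 0.50000
  anger: TP=4, FN=5+3=8 → 4/12 = 0.33333
  fear: TP=3, FN=1+3=4 → 3/7 = 0.42857
Weighted-recall = Σ (supportᵢ/N)·recallᵢ with N=23: (4/23)·0.50000 + (12/23)·0.33333 + (7/23)·0.42857 = 0.3913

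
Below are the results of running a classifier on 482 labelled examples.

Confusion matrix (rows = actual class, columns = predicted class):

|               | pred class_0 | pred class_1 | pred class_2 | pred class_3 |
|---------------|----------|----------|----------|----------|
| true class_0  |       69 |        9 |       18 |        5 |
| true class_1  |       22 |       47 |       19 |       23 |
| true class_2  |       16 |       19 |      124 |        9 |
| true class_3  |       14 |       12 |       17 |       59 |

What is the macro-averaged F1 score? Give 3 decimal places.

Per-class F1 score (2·TP/(2·TP+FP+FN)):
  class_0: TP=69, FP=22+16+14=52, FN=9+18+5=32 → 138/222 = 0.6216
  class_1: TP=47, FP=9+19+12=40, FN=22+19+23=64 → 94/198 = 0.4747
  class_2: TP=124, FP=18+19+17=54, FN=16+19+9=44 → 248/346 = 0.7168
  class_3: TP=59, FP=5+23+9=37, FN=14+12+17=43 → 118/198 = 0.5960
Macro-F1 score = mean = (0.6216 + 0.4747 + 0.7168 + 0.5960) / 4 = 0.602

0.602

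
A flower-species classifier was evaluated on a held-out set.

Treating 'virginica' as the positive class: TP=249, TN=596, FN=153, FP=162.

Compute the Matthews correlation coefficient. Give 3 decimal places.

0.404

MCC = (TP·TN − FP·FN) / √((TP+FP)(TP+FN)(TN+FP)(TN+FN))
Numerator = 249·596 − 162·153 = 123618
Denominator = √(411·402·758·749) = √93803468724 = 306273.5195
MCC = 123618 / 306273.5195 = 0.404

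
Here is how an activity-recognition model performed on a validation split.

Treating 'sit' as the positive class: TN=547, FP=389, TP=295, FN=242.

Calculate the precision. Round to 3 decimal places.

0.431

Precision = TP/(TP+FP) = 295/(295+389) = 295/684 = 0.431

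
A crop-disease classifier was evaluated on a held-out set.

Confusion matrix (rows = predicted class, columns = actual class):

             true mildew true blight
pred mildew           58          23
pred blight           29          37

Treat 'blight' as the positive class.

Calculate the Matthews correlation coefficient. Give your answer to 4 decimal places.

0.2800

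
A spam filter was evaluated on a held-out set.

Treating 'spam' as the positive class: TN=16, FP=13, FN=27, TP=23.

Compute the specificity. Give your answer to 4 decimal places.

Specificity = TN/(TN+FP) = 16/(16+13) = 0.5517

0.5517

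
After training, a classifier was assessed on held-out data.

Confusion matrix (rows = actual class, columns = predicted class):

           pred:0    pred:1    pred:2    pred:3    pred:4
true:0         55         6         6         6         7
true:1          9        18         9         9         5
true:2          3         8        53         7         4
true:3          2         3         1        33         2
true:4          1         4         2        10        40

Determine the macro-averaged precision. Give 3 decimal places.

0.638

Per-class precision (TP/(TP+FP)):
  0: TP=55, FP=9+3+2+1=15 → 55/70 = 0.7857
  1: TP=18, FP=6+8+3+4=21 → 18/39 = 0.4615
  2: TP=53, FP=6+9+1+2=18 → 53/71 = 0.7465
  3: TP=33, FP=6+9+7+10=32 → 33/65 = 0.5077
  4: TP=40, FP=7+5+4+2=18 → 40/58 = 0.6897
Macro-precision = mean = (0.7857 + 0.4615 + 0.7465 + 0.5077 + 0.6897) / 5 = 0.638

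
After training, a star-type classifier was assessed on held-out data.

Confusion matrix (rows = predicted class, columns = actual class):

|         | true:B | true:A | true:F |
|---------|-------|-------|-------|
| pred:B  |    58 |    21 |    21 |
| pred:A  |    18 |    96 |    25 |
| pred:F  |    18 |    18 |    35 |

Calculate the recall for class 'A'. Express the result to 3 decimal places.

0.711

recall = TP/(TP+FN).
A: TP=96, FN=21+18=39 → 96/135 = 0.7111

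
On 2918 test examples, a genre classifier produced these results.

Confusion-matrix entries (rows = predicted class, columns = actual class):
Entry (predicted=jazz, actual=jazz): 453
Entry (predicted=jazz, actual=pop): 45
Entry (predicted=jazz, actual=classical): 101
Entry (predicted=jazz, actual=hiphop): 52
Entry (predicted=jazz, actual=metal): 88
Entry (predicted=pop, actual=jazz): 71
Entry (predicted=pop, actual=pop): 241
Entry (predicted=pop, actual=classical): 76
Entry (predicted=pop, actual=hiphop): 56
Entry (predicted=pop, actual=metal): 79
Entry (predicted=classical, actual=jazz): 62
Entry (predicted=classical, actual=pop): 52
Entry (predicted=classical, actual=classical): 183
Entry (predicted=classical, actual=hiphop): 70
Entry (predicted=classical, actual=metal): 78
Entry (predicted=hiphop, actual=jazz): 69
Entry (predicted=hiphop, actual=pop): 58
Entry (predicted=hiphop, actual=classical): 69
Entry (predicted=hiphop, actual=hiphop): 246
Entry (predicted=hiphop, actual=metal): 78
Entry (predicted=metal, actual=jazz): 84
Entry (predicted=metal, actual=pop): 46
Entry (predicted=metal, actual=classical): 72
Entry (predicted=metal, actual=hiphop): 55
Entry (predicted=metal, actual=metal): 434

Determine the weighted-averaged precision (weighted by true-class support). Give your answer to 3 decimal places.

0.536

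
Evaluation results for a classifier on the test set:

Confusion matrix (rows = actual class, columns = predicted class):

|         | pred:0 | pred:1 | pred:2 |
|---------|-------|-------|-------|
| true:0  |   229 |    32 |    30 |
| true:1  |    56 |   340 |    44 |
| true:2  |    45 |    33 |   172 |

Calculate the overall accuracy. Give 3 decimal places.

0.755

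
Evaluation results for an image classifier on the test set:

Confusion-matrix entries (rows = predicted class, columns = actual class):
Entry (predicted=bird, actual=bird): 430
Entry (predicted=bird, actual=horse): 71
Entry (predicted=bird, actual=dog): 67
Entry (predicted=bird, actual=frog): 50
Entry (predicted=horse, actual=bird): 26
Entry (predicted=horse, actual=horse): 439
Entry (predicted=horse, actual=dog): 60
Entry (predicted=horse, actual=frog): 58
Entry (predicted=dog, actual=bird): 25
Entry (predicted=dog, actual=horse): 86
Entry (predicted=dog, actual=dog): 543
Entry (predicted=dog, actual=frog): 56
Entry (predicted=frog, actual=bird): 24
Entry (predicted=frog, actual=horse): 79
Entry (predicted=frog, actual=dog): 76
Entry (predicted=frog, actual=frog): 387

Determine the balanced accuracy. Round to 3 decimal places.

Balanced accuracy = mean of per-class recall.
  bird: recall = 430/505 = 0.8515
  horse: recall = 439/675 = 0.6504
  dog: recall = 543/746 = 0.7279
  frog: recall = 387/551 = 0.7024
Mean = (0.8515 + 0.6504 + 0.7279 + 0.7024) / 4 = 0.733

0.733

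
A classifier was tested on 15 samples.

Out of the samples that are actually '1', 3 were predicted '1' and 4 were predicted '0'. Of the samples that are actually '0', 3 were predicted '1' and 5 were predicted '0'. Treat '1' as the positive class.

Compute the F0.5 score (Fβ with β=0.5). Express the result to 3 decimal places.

Fβ = (1+β²)·TP / ((1+β²)·TP + β²·FN + FP), with β²=1/4
= 1.25·3 / (1.25·3 + 0.25·4 + 3) = 0.484

0.484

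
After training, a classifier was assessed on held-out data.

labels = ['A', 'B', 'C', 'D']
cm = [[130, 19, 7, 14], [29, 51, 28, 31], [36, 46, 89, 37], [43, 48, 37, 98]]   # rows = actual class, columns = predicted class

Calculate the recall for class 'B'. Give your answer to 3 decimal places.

0.367

Treat 'B' as positive and all other classes as negative.
recall = TP/(TP+FN).
B: TP=51, FN=29+28+31=88 → 51/139 = 0.3669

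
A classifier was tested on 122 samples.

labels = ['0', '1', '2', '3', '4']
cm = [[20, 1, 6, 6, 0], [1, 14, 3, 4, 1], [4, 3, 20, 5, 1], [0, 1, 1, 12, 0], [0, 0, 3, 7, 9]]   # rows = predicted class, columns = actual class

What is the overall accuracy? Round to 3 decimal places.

Accuracy = trace / total = (20+14+20+12+9=75) / 122 = 75/122 = 0.615

0.615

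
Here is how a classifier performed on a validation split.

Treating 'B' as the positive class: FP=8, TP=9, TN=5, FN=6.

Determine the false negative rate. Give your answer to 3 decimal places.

0.400

FNR = FN/(FN+TP) = 6/(6+9) = 0.400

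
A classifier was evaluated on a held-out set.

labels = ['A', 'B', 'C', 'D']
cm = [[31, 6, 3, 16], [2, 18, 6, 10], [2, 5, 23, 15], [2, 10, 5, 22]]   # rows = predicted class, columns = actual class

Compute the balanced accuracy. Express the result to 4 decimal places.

0.5676

Balanced accuracy = mean of per-class recall.
  A: recall = 31/37 = 0.83784
  B: recall = 18/39 = 0.46154
  C: recall = 23/37 = 0.62162
  D: recall = 22/63 = 0.34921
Mean = (0.83784 + 0.46154 + 0.62162 + 0.34921) / 4 = 0.5676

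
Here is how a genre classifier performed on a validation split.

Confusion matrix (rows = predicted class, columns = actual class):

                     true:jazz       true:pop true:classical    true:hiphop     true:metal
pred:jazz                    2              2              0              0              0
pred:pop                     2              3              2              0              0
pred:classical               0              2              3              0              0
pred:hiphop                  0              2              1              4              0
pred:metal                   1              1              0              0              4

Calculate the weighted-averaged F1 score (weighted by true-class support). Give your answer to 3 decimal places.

Per-class F1 score (2·TP/(2·TP+FP+FN)):
  jazz: TP=2, FP=2+0+0+0=2, FN=2+0+0+1=3 → 4/9 = 0.4444
  pop: TP=3, FP=2+2+0+0=4, FN=2+2+2+1=7 → 6/17 = 0.3529
  classical: TP=3, FP=0+2+0+0=2, FN=0+2+1+0=3 → 6/11 = 0.5455
  hiphop: TP=4, FP=0+2+1+0=3, FN=0+0+0+0=0 → 8/11 = 0.7273
  metal: TP=4, FP=1+1+0+0=2, FN=0+0+0+0=0 → 8/10 = 0.8000
Weighted-F1 score = Σ (supportᵢ/N)·F1 scoreᵢ with N=29: (5/29)·0.4444 + (10/29)·0.3529 + (6/29)·0.5455 + (4/29)·0.7273 + (4/29)·0.8000 = 0.522

0.522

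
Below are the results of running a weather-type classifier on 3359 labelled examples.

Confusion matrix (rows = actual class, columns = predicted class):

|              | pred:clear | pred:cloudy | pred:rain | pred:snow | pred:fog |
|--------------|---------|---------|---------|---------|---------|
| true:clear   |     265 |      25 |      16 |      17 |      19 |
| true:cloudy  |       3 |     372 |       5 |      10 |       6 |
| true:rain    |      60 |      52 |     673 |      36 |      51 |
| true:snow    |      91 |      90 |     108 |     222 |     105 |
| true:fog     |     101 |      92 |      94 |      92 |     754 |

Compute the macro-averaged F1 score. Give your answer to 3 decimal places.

Per-class F1 score (2·TP/(2·TP+FP+FN)):
  clear: TP=265, FP=3+60+91+101=255, FN=25+16+17+19=77 → 530/862 = 0.6148
  cloudy: TP=372, FP=25+52+90+92=259, FN=3+5+10+6=24 → 744/1027 = 0.7244
  rain: TP=673, FP=16+5+108+94=223, FN=60+52+36+51=199 → 1346/1768 = 0.7613
  snow: TP=222, FP=17+10+36+92=155, FN=91+90+108+105=394 → 444/993 = 0.4471
  fog: TP=754, FP=19+6+51+105=181, FN=101+92+94+92=379 → 1508/2068 = 0.7292
Macro-F1 score = mean = (0.6148 + 0.7244 + 0.7613 + 0.4471 + 0.7292) / 5 = 0.655

0.655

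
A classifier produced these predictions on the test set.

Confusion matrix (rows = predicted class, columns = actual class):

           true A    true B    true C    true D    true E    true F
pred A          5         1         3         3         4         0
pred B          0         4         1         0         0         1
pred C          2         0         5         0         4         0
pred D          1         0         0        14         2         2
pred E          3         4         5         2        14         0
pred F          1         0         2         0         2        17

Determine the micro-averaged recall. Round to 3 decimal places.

Micro-averaging pools counts across classes: ΣTP=59, ΣFP=43, ΣFN=43.
Micro-recall = TP/(TP+FN) on pooled counts = 0.578 (equals overall accuracy in single-label multiclass).

0.578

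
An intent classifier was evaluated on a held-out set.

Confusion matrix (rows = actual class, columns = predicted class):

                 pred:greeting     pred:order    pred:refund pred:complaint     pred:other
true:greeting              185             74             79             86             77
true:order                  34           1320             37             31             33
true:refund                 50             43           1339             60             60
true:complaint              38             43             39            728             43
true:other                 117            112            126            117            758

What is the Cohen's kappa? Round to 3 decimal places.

0.702

Observed agreement pₒ = trace/N = 4330/5629 = 0.7692
Expected agreement pₑ = Σ (rowᵢ·colᵢ)/N² = (501·424 + 1455·1592 + 1552·1620 + 891·1022 + 1230·971)/5629² = 0.2256
κ = (pₒ − pₑ)/(1 − pₑ) = (0.7692 − 0.2256)/(1 − 0.2256) = 0.702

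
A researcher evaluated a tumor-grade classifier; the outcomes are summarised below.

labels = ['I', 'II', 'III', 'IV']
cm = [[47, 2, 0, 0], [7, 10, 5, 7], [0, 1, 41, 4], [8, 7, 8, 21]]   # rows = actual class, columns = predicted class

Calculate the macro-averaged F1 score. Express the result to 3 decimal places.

0.657

Per-class F1 score (2·TP/(2·TP+FP+FN)):
  I: TP=47, FP=7+0+8=15, FN=2+0+0=2 → 94/111 = 0.8468
  II: TP=10, FP=2+1+7=10, FN=7+5+7=19 → 20/49 = 0.4082
  III: TP=41, FP=0+5+8=13, FN=0+1+4=5 → 82/100 = 0.8200
  IV: TP=21, FP=0+7+4=11, FN=8+7+8=23 → 42/76 = 0.5526
Macro-F1 score = mean = (0.8468 + 0.4082 + 0.8200 + 0.5526) / 4 = 0.657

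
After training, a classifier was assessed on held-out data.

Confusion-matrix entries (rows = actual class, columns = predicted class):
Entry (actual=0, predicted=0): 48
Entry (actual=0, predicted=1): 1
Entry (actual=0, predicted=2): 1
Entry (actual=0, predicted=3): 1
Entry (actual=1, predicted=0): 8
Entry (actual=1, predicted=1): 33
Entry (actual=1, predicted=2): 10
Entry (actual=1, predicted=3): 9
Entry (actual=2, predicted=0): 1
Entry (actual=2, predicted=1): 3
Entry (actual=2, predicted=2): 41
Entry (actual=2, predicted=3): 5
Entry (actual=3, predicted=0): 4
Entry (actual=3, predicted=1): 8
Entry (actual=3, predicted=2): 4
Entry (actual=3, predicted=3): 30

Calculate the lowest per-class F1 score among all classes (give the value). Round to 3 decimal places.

Per-class F1 score (2·TP/(2·TP+FP+FN)):
  0: TP=48, FP=8+1+4=13, FN=1+1+1=3 → 96/112 = 0.8571
  1: TP=33, FP=1+3+8=12, FN=8+10+9=27 → 66/105 = 0.6286
  2: TP=41, FP=1+10+4=15, FN=1+3+5=9 → 82/106 = 0.7736
  3: TP=30, FP=1+9+5=15, FN=4+8+4=16 → 60/91 = 0.6593
Lowest is class '1' with F1 score = 0.629.

0.629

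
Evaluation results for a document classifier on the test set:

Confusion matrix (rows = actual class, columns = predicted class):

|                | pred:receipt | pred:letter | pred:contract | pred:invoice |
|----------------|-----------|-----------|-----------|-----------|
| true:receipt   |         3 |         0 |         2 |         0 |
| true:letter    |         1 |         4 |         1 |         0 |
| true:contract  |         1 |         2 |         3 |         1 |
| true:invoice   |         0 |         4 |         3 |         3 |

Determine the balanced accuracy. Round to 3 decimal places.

0.499

Balanced accuracy = mean of per-class recall.
  receipt: recall = 3/5 = 0.6000
  letter: recall = 4/6 = 0.6667
  contract: recall = 3/7 = 0.4286
  invoice: recall = 3/10 = 0.3000
Mean = (0.6000 + 0.6667 + 0.4286 + 0.3000) / 4 = 0.499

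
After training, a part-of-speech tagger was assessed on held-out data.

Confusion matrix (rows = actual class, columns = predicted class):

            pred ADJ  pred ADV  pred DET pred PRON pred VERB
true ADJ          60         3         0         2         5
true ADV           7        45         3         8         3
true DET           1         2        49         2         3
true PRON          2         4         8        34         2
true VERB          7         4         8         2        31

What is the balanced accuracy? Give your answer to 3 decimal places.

Balanced accuracy = mean of per-class recall.
  ADJ: recall = 60/70 = 0.8571
  ADV: recall = 45/66 = 0.6818
  DET: recall = 49/57 = 0.8596
  PRON: recall = 34/50 = 0.6800
  VERB: recall = 31/52 = 0.5962
Mean = (0.8571 + 0.6818 + 0.8596 + 0.6800 + 0.5962) / 5 = 0.735

0.735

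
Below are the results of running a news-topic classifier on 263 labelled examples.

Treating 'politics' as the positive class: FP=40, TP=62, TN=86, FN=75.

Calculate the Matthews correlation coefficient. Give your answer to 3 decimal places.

MCC = (TP·TN − FP·FN) / √((TP+FP)(TP+FN)(TN+FP)(TN+FN))
Numerator = 62·86 − 40·75 = 2332
Denominator = √(102·137·126·161) = √283476564 = 16836.7623
MCC = 2332 / 16836.7623 = 0.139

0.139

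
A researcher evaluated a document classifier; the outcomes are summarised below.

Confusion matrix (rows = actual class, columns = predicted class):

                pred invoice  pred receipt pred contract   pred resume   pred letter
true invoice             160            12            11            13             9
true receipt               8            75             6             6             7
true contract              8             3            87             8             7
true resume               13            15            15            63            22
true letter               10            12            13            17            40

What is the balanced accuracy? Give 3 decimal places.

0.643

Balanced accuracy = mean of per-class recall.
  invoice: recall = 160/205 = 0.7805
  receipt: recall = 75/102 = 0.7353
  contract: recall = 87/113 = 0.7699
  resume: recall = 63/128 = 0.4922
  letter: recall = 40/92 = 0.4348
Mean = (0.7805 + 0.7353 + 0.7699 + 0.4922 + 0.4348) / 5 = 0.643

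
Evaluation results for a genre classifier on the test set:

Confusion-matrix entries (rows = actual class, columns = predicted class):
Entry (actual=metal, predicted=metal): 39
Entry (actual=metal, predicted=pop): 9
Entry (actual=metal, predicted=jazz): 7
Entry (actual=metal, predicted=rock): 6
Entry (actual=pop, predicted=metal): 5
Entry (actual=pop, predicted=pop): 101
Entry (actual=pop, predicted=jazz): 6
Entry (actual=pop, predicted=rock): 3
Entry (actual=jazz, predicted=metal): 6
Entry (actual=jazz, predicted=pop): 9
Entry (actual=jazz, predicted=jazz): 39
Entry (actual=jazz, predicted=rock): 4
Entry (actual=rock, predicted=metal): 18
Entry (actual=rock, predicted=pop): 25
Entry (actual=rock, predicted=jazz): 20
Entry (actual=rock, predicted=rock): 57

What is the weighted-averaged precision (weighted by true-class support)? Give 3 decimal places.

0.691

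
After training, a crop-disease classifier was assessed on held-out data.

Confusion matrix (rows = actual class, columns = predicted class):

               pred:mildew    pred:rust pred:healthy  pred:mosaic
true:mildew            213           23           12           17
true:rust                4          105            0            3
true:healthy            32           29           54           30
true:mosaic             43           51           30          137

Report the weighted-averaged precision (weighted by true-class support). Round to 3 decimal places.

Per-class precision (TP/(TP+FP)):
  mildew: TP=213, FP=4+32+43=79 → 213/292 = 0.7295
  rust: TP=105, FP=23+29+51=103 → 105/208 = 0.5048
  healthy: TP=54, FP=12+0+30=42 → 54/96 = 0.5625
  mosaic: TP=137, FP=17+3+30=50 → 137/187 = 0.7326
Weighted-precision = Σ (supportᵢ/N)·precisionᵢ with N=783: (265/783)·0.7295 + (112/783)·0.5048 + (145/783)·0.5625 + (261/783)·0.7326 = 0.667

0.667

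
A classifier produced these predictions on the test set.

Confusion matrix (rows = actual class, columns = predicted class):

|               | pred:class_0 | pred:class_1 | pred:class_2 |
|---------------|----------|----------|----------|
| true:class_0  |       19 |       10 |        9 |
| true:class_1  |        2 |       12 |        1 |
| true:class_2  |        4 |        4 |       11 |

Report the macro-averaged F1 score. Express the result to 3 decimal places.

Per-class F1 score (2·TP/(2·TP+FP+FN)):
  class_0: TP=19, FP=2+4=6, FN=10+9=19 → 38/63 = 0.6032
  class_1: TP=12, FP=10+4=14, FN=2+1=3 → 24/41 = 0.5854
  class_2: TP=11, FP=9+1=10, FN=4+4=8 → 22/40 = 0.5500
Macro-F1 score = mean = (0.6032 + 0.5854 + 0.5500) / 3 = 0.580

0.580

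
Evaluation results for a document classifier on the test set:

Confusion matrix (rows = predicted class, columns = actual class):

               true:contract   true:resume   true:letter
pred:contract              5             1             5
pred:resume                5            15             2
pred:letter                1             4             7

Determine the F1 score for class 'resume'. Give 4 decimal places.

One-vs-rest for 'resume': TP = diagonal; FP = other classes predicted 'resume'; FN = 'resume' predicted as other.
F1 score = 2·TP/(2·TP+FP+FN).
resume: TP=15, FP=5+2=7, FN=1+4=5 → 30/42 = 0.71429

0.7143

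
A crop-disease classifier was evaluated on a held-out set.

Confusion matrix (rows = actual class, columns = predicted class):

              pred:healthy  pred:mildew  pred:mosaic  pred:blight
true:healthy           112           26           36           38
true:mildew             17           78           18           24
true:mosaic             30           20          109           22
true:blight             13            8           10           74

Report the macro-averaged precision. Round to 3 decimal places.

Per-class precision (TP/(TP+FP)):
  healthy: TP=112, FP=17+30+13=60 → 112/172 = 0.6512
  mildew: TP=78, FP=26+20+8=54 → 78/132 = 0.5909
  mosaic: TP=109, FP=36+18+10=64 → 109/173 = 0.6301
  blight: TP=74, FP=38+24+22=84 → 74/158 = 0.4684
Macro-precision = mean = (0.6512 + 0.5909 + 0.6301 + 0.4684) / 4 = 0.585

0.585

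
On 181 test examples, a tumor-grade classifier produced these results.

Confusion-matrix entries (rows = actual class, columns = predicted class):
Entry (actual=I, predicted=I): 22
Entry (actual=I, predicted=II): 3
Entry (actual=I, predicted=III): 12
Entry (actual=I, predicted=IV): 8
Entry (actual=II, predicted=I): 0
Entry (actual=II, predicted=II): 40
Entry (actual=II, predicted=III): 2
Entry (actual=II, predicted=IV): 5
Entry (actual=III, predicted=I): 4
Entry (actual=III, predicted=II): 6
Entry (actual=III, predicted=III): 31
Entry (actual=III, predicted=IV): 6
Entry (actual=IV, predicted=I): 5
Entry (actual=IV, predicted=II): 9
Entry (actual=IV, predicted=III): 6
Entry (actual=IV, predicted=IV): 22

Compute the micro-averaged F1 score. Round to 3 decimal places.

0.635

Micro-averaging pools counts across classes: ΣTP=115, ΣFP=66, ΣFN=66.
Micro-F1 score = 2·TP/(2·TP+FP+FN) on pooled counts = 0.635 (equals overall accuracy in single-label multiclass).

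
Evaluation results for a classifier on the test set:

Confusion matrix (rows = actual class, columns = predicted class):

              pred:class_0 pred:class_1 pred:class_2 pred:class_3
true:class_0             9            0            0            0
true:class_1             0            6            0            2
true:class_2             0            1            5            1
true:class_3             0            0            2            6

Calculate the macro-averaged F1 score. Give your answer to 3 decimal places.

0.805

Per-class F1 score (2·TP/(2·TP+FP+FN)):
  class_0: TP=9, FP=0+0+0=0, FN=0+0+0=0 → 18/18 = 1.0000
  class_1: TP=6, FP=0+1+0=1, FN=0+0+2=2 → 12/15 = 0.8000
  class_2: TP=5, FP=0+0+2=2, FN=0+1+1=2 → 10/14 = 0.7143
  class_3: TP=6, FP=0+2+1=3, FN=0+0+2=2 → 12/17 = 0.7059
Macro-F1 score = mean = (1.0000 + 0.8000 + 0.7143 + 0.7059) / 4 = 0.805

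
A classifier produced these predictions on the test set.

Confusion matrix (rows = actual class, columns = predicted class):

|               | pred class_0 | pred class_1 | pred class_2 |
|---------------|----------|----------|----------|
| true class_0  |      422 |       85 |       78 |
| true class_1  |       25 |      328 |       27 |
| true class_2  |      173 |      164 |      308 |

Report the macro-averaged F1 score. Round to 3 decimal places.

0.656

Per-class F1 score (2·TP/(2·TP+FP+FN)):
  class_0: TP=422, FP=25+173=198, FN=85+78=163 → 844/1205 = 0.7004
  class_1: TP=328, FP=85+164=249, FN=25+27=52 → 656/957 = 0.6855
  class_2: TP=308, FP=78+27=105, FN=173+164=337 → 616/1058 = 0.5822
Macro-F1 score = mean = (0.7004 + 0.6855 + 0.5822) / 3 = 0.656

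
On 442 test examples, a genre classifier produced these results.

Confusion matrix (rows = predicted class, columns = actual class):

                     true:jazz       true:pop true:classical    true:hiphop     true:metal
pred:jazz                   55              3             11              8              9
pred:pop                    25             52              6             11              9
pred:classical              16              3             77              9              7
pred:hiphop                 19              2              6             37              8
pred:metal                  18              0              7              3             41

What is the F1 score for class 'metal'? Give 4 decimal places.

0.5734

F1 score = 2·TP/(2·TP+FP+FN).
metal: TP=41, FP=18+0+7+3=28, FN=9+9+7+8=33 → 82/143 = 0.57343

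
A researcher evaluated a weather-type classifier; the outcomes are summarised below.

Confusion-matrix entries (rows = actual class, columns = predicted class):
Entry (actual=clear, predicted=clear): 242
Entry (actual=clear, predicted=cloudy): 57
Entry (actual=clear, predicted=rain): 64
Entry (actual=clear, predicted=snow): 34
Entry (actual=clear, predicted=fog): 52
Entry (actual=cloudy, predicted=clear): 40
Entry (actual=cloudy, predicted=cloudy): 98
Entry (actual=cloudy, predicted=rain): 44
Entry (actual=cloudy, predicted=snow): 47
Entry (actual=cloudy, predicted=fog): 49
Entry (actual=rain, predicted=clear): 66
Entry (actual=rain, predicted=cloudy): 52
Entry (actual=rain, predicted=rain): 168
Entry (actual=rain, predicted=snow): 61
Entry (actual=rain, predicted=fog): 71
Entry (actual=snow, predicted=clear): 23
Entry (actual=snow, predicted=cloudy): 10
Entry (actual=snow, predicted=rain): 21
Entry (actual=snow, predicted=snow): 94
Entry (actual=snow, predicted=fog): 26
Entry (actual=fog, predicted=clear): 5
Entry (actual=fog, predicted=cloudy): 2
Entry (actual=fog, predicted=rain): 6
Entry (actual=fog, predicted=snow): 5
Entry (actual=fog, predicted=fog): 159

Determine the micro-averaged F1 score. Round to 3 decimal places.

0.509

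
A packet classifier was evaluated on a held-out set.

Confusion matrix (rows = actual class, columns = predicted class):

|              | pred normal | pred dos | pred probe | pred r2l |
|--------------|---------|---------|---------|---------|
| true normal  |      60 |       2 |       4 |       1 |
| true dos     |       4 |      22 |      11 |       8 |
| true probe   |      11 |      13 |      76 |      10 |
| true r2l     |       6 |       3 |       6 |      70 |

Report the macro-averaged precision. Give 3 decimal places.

0.715

Per-class precision (TP/(TP+FP)):
  normal: TP=60, FP=4+11+6=21 → 60/81 = 0.7407
  dos: TP=22, FP=2+13+3=18 → 22/40 = 0.5500
  probe: TP=76, FP=4+11+6=21 → 76/97 = 0.7835
  r2l: TP=70, FP=1+8+10=19 → 70/89 = 0.7865
Macro-precision = mean = (0.7407 + 0.5500 + 0.7835 + 0.7865) / 4 = 0.715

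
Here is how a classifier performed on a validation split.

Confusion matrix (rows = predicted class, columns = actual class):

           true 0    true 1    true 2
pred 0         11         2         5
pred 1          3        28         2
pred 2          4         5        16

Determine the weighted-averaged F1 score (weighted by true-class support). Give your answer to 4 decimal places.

0.7257

Per-class F1 score (2·TP/(2·TP+FP+FN)):
  0: TP=11, FP=2+5=7, FN=3+4=7 → 22/36 = 0.61111
  1: TP=28, FP=3+2=5, FN=2+5=7 → 56/68 = 0.82353
  2: TP=16, FP=4+5=9, FN=5+2=7 → 32/48 = 0.66667
Weighted-F1 score = Σ (supportᵢ/N)·F1 scoreᵢ with N=76: (18/76)·0.61111 + (35/76)·0.82353 + (23/76)·0.66667 = 0.7257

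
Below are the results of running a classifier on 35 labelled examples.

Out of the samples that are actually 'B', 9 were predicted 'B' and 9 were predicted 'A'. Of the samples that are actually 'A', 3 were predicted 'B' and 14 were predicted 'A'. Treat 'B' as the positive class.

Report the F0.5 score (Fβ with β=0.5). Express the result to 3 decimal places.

Fβ = (1+β²)·TP / ((1+β²)·TP + β²·FN + FP), with β²=1/4
= 1.25·9 / (1.25·9 + 0.25·9 + 3) = 0.682

0.682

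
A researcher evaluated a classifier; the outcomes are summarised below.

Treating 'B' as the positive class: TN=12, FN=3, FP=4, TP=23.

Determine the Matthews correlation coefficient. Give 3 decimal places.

0.643

MCC = (TP·TN − FP·FN) / √((TP+FP)(TP+FN)(TN+FP)(TN+FN))
Numerator = 23·12 − 4·3 = 264
Denominator = √(27·26·16·15) = √168480 = 410.4632
MCC = 264 / 410.4632 = 0.643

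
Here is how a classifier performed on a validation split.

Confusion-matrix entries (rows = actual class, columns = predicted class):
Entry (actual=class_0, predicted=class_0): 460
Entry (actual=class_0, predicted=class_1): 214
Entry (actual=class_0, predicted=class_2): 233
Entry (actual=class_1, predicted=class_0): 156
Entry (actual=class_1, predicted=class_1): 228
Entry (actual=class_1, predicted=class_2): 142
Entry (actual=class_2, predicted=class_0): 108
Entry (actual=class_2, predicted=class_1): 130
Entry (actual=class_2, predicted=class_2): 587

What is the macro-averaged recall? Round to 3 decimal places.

Per-class recall (TP/(TP+FN)):
  class_0: TP=460, FN=214+233=447 → 460/907 = 0.5072
  class_1: TP=228, FN=156+142=298 → 228/526 = 0.4335
  class_2: TP=587, FN=108+130=238 → 587/825 = 0.7115
Macro-recall = mean = (0.5072 + 0.4335 + 0.7115) / 3 = 0.551

0.551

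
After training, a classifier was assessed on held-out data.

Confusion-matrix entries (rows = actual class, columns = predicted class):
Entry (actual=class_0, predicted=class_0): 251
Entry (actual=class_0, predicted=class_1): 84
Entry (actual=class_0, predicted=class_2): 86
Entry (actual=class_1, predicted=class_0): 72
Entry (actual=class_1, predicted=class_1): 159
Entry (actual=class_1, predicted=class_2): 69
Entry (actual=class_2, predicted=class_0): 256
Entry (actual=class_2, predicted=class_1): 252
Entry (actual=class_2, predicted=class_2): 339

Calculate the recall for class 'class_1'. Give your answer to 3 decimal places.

0.530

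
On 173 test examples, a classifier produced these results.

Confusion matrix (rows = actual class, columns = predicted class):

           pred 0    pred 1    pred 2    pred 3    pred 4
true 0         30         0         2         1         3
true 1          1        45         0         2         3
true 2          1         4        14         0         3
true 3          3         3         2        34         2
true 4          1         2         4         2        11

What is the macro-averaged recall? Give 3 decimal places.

Per-class recall (TP/(TP+FN)):
  0: TP=30, FN=0+2+1+3=6 → 30/36 = 0.8333
  1: TP=45, FN=1+0+2+3=6 → 45/51 = 0.8824
  2: TP=14, FN=1+4+0+3=8 → 14/22 = 0.6364
  3: TP=34, FN=3+3+2+2=10 → 34/44 = 0.7727
  4: TP=11, FN=1+2+4+2=9 → 11/20 = 0.5500
Macro-recall = mean = (0.8333 + 0.8824 + 0.6364 + 0.7727 + 0.5500) / 5 = 0.735

0.735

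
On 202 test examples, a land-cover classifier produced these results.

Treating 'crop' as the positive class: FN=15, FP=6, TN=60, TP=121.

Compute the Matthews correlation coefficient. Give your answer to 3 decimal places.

MCC = (TP·TN − FP·FN) / √((TP+FP)(TP+FN)(TN+FP)(TN+FN))
Numerator = 121·60 − 6·15 = 7170
Denominator = √(127·136·66·75) = √85496400 = 9246.4263
MCC = 7170 / 9246.4263 = 0.775

0.775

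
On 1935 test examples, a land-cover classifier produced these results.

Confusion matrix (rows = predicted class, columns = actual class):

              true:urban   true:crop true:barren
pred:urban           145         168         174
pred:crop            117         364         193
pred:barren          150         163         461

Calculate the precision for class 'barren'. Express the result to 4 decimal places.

0.5956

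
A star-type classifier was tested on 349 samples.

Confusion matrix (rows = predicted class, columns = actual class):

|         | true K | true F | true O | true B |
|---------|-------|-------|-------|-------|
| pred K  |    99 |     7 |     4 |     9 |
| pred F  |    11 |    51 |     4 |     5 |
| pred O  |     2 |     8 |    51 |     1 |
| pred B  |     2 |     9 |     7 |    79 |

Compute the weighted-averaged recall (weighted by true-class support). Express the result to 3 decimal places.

0.802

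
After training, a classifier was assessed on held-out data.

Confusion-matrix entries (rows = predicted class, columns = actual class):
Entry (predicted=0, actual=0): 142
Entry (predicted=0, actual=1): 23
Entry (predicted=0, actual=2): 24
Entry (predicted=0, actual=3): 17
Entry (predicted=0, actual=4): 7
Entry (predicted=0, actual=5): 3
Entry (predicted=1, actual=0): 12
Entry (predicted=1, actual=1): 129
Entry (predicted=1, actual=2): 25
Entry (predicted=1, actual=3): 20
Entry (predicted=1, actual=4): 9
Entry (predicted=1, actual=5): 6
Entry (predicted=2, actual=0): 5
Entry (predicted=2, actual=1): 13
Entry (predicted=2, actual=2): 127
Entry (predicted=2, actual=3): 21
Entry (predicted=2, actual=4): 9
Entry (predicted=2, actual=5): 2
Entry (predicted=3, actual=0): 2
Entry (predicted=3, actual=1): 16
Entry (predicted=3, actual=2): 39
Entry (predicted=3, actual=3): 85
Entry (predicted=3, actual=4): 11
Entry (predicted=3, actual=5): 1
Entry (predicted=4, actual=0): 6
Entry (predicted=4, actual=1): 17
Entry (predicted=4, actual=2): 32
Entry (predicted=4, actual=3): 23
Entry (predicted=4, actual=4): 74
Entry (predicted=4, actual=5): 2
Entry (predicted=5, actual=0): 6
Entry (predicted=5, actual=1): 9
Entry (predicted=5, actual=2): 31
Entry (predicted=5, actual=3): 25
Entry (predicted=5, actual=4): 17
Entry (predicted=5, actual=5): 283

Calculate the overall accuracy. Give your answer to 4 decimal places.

Accuracy = trace / total = (142+129+127+85+74+283=840) / 1273 = 840/1273 = 0.6599

0.6599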